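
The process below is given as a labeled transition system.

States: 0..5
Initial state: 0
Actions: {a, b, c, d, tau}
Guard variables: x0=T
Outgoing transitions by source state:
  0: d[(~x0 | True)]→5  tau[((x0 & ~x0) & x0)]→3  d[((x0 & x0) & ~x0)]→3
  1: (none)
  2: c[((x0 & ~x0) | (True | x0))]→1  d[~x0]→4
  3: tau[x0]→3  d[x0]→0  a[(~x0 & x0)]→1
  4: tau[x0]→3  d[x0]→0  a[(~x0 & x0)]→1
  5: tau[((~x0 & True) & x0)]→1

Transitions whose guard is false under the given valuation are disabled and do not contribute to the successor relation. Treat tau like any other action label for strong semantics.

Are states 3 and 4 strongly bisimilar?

Compute ~ classes (split until stable):
  P[0] = {{0,1,2,3,4,5}}
  P[1] = {{0},{1,5},{2},{3,4}}
Fixed point at round 2; 4 class(es).
3∈{3,4}, 4∈{3,4}

Answer: BISIMILAR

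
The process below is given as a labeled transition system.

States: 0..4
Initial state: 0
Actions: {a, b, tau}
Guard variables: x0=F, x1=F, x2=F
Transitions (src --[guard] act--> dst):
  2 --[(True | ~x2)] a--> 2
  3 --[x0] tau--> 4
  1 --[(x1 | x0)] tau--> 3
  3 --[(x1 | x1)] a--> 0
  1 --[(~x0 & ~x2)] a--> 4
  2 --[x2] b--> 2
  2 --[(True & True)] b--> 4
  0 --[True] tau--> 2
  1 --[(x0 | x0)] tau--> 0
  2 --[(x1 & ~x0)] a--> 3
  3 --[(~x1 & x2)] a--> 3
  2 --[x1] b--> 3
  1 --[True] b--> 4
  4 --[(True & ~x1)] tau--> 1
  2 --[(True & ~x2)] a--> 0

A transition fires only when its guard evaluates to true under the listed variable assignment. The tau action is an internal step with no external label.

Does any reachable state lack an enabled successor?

Answer: DEADLOCK-FREE

Working:
Reachable = {0,1,2,4}
  0: tau→2  [1 out]
  1: a→4  b→4  [2 out]
  2: a→0  a→2  b→4  [3 out]
  4: tau→1  [1 out]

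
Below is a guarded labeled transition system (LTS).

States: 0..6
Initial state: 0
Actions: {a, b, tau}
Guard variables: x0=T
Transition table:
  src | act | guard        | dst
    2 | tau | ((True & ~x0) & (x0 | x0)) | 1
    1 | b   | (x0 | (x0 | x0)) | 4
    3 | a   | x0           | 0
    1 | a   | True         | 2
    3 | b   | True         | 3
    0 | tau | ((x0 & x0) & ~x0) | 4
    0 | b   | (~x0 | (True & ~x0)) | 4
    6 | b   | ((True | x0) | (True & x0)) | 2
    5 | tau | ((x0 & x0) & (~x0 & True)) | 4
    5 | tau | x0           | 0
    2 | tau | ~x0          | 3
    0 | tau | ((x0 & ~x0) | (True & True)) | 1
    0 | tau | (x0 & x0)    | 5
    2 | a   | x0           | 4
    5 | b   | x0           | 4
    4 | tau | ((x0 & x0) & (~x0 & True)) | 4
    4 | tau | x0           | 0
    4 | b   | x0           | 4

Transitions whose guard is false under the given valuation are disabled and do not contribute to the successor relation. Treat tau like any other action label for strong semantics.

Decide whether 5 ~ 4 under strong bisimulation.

Bisimulation quotient by refinement:
  round 0: {{0,1,2,3,4,5,6}}
  round 1: {{0},{1,3},{2},{4,5},{6}}
  round 2: {{0},{1},{2},{3},{4,5},{6}}
Fixed point at round 3; 6 class(es).
class of 5: {4,5}; class of 4: {4,5}

Answer: BISIMILAR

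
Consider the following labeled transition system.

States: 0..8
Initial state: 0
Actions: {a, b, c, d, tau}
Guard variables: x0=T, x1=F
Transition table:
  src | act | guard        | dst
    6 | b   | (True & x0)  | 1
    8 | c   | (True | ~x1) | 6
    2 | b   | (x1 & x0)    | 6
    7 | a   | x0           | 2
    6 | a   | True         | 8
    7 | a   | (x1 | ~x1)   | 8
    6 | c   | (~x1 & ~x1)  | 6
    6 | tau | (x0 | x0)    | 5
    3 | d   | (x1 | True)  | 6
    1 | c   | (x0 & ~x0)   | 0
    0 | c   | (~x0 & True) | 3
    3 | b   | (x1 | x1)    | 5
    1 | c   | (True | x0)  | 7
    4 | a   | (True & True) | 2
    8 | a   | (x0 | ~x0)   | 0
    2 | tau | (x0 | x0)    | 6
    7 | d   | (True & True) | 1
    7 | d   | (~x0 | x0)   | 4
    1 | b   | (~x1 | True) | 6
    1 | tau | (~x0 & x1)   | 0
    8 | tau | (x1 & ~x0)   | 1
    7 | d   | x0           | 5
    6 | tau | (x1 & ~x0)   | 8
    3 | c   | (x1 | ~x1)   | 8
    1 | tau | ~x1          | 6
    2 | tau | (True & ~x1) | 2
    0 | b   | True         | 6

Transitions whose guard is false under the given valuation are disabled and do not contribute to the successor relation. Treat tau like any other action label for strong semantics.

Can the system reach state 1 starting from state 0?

Answer: REACHABLE

Working:
20 transition(s) survive guard evaluation.
depth 0: {0}
depth 1: {6}  cumulative {0,6}
depth 2: {1,5,8}  cumulative {0,1,5,6,8}
depth 3: {7}  cumulative {0,1,5,6,7,8}
depth 4: {2,4}  cumulative {0,1,2,4,5,6,7,8}
Reachable = {0,1,2,4,5,6,7,8}
Path to 1: b·b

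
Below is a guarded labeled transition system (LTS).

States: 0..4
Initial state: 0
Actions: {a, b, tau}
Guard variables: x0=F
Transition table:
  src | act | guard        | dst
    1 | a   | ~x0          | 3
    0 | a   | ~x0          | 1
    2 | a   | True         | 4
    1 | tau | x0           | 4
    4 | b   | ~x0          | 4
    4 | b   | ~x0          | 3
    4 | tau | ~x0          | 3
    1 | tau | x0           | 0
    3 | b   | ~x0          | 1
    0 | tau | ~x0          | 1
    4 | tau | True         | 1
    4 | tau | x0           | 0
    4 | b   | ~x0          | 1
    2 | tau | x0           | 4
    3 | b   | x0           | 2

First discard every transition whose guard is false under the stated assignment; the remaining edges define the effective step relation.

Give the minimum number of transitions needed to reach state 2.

Answer: UNREACHABLE

Trace:
Layered search for 2:
  L0 = {0}
  L1 = {1}
  L2 = {3}
2 never appears.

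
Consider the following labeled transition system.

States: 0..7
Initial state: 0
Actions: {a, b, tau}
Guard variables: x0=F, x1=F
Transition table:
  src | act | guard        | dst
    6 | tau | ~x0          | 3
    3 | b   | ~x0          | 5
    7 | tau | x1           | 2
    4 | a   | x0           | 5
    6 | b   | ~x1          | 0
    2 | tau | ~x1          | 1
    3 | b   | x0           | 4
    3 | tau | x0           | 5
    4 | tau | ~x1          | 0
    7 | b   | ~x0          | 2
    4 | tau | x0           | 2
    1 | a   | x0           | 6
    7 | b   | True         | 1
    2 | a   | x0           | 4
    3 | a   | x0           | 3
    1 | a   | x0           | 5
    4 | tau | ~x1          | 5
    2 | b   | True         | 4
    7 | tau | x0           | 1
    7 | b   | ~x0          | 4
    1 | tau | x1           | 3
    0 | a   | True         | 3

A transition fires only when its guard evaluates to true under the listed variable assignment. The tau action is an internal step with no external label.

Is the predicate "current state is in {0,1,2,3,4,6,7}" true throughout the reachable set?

Answer: INVARIANT VIOLATED at state 5

Working:
Safe = {0,1,2,3,4,6,7}
R = {0,3,5}
  0: ok
  3: ok
  5: outside
counterexample path to 5: a·b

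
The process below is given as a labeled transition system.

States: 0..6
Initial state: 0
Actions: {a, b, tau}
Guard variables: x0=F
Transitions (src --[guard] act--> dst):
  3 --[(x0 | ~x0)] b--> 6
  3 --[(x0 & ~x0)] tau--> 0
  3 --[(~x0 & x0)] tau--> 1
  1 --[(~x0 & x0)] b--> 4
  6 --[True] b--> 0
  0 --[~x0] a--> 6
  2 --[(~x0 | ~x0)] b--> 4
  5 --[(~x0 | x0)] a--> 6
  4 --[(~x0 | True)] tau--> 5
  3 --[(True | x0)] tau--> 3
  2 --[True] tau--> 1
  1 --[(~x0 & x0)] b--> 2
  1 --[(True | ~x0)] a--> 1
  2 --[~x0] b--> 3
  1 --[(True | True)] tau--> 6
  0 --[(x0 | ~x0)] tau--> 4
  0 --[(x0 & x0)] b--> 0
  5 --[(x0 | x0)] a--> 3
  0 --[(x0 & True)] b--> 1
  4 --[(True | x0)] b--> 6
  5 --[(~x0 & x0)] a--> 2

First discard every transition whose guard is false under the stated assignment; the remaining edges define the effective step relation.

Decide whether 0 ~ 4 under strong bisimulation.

Bisimulation quotient by refinement:
  round 0: {{0,1,2,3,4,5,6}}
  round 1: {{0,1},{2,3,4},{5},{6}}
  round 2: {{0},{1},{2},{3},{4},{5},{6}}
stable after 3 split(s): 7 block(s)
0∈{0}, 4∈{4}

Answer: NOT BISIMILAR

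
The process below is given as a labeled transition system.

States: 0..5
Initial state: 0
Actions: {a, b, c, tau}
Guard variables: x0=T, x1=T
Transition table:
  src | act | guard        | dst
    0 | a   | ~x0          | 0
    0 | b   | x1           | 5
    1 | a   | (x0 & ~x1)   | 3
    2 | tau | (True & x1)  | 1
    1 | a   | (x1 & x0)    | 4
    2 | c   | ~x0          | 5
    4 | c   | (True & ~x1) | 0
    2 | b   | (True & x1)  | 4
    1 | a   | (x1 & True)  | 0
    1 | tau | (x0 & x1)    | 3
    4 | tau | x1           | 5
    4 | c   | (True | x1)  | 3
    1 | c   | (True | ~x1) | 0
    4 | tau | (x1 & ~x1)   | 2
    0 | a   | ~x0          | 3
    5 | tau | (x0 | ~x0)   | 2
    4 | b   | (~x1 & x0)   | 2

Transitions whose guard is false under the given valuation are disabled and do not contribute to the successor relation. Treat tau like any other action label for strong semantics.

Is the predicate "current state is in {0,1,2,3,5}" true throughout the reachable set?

Inv-set: {0,1,2,3,5}
Reach set: {0,1,2,3,4,5}
  0: ✓
  1: ✓
  2: ✓
  3: ✓
  4: ✗ unsafe
  5: ✓
counterexample path to 4: b·tau·b

Answer: INVARIANT VIOLATED at state 4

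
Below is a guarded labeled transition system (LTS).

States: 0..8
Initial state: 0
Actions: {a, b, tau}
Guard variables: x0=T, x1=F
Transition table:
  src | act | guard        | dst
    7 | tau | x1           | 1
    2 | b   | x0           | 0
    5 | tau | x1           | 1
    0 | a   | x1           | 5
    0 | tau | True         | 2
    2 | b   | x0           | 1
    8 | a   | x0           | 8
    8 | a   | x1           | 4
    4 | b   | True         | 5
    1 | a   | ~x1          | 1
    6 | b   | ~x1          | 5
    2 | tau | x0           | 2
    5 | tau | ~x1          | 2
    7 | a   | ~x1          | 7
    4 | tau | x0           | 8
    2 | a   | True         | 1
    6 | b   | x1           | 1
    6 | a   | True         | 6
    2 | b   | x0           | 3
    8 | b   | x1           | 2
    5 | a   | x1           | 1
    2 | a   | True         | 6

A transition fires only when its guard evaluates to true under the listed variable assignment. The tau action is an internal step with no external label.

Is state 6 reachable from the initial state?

Answer: REACHABLE

Working:
After dropping false guards: 15 live edges.
Layer 0: {0}
Layer 1: {2}  now seen {0,2}
Layer 2: {1,3,6}  now seen {0,1,2,3,6}
Layer 3: {5}  now seen {0,1,2,3,5,6}
Reach set: {0,1,2,3,5,6}
witness 6: tau·a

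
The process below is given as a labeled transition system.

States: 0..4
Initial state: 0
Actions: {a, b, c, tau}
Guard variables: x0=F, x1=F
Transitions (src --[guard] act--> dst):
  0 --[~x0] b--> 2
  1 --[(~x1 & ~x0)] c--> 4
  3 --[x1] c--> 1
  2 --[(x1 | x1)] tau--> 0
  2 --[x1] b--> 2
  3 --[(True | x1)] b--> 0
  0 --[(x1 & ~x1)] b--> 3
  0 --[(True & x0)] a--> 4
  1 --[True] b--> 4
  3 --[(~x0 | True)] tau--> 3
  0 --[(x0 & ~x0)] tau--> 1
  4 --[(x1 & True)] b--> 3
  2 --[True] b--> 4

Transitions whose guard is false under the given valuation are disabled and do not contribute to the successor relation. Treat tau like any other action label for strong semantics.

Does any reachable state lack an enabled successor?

Answer: DEADLOCK at state 4

Analysis:
R = {0,2,4}
  0: b→2  [1 exit(s)]
  2: b→4  [1 exit(s)]
  4: ∅  [STUCK]
witness 4: b·b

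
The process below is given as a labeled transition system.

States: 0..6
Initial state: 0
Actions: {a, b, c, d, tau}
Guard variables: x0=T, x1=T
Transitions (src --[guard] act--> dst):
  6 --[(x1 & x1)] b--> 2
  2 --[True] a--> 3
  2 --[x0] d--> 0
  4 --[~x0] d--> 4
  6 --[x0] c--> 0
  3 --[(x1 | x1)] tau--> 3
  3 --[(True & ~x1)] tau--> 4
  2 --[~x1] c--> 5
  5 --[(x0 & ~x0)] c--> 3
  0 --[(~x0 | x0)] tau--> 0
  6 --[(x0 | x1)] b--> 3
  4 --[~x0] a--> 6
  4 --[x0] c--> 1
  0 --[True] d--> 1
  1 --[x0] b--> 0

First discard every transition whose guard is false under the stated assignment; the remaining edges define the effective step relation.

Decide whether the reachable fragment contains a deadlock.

Answer: DEADLOCK-FREE

Trace:
Reachable = {0,1}
  0: d→1  tau→0  [2 out]
  1: b→0  [1 out]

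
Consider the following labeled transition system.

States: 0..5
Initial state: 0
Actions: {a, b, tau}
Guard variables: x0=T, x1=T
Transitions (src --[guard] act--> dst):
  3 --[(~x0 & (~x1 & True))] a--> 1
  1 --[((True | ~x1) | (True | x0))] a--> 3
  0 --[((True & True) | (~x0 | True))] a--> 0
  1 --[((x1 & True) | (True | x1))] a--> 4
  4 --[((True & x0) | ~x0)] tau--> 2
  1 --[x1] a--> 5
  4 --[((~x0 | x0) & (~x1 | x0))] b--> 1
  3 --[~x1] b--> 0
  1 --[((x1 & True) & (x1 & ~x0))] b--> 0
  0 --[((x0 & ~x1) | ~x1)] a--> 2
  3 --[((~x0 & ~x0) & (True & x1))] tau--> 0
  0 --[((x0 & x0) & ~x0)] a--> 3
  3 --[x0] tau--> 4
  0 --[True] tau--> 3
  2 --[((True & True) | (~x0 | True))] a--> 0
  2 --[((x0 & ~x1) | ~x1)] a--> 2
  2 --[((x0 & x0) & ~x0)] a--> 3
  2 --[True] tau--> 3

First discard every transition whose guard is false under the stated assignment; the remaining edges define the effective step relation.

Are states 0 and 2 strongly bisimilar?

Answer: BISIMILAR

Analysis:
Compute ~ classes (split until stable):
  π0 = {{0,1,2,3,4,5}}
  π1 = {{0,2},{1},{3},{4},{5}}
5 equivalence class(es) (converged in 2)
class of 0: {0,2}; class of 2: {0,2}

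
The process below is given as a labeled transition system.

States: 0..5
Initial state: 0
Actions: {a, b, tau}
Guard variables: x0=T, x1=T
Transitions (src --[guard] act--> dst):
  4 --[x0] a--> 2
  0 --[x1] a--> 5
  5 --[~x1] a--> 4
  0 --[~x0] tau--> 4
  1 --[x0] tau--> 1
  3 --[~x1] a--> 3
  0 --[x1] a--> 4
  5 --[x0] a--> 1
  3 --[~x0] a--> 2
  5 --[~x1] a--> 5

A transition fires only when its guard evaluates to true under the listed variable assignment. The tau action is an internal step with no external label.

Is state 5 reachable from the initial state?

Guard filter leaves 5 enabled edge(s).
depth 0: {0}
depth 1: {4,5}  cumulative {0,4,5}
depth 2: {1,2}  cumulative {0,1,2,4,5}
Reach set: {0,1,2,4,5}
witness 5: a

Answer: REACHABLE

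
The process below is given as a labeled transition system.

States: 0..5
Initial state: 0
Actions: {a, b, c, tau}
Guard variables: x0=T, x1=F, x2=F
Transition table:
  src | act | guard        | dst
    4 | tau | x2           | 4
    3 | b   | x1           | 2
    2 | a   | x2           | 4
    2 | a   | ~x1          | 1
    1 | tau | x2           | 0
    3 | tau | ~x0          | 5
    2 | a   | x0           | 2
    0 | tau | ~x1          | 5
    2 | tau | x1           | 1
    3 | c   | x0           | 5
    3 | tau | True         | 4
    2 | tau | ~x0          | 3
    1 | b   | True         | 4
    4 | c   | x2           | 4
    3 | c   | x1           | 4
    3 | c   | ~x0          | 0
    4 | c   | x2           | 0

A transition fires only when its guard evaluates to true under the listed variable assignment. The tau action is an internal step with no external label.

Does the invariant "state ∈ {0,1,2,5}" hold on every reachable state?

Answer: INVARIANT HOLDS

Working:
Allowed set {0,1,2,5}
Reach set: {0,5}
  0: ✓
  5: ✓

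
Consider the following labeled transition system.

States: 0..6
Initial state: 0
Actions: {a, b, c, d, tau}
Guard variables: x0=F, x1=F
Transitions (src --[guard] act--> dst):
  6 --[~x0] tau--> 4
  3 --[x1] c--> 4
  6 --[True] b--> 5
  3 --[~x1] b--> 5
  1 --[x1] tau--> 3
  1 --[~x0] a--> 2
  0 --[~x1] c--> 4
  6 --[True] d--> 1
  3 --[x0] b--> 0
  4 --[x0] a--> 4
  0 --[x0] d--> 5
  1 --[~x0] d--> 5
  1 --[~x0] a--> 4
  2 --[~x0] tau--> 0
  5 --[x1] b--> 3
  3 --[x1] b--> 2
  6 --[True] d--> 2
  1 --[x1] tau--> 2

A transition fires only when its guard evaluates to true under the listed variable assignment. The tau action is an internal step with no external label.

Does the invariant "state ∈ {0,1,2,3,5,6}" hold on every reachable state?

Answer: INVARIANT VIOLATED at state 4

Trace:
Inv-set: {0,1,2,3,5,6}
Reachable = {0,4}
  0: ok
  4: outside
witness against invariant: c → 4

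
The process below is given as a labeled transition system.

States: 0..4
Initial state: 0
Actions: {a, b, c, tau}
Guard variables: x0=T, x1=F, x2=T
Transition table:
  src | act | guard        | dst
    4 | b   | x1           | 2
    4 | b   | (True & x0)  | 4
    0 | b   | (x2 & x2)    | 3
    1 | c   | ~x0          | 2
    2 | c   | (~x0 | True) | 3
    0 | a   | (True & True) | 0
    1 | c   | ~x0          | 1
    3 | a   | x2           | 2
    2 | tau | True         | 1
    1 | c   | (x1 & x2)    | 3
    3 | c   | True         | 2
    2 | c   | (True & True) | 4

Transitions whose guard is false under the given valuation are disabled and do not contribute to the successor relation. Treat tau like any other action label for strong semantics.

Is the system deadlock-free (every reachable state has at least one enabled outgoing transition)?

Answer: DEADLOCK at state 1

Trace:
Reachable = {0,1,2,3,4}
  0: a→0  b→3  [deg 2]
  1: ∅  [STUCK]
  2: c→3  c→4  tau→1  [deg 3]
  3: a→2  c→2  [deg 2]
  4: b→4  [deg 1]
witness 1: b·a·tau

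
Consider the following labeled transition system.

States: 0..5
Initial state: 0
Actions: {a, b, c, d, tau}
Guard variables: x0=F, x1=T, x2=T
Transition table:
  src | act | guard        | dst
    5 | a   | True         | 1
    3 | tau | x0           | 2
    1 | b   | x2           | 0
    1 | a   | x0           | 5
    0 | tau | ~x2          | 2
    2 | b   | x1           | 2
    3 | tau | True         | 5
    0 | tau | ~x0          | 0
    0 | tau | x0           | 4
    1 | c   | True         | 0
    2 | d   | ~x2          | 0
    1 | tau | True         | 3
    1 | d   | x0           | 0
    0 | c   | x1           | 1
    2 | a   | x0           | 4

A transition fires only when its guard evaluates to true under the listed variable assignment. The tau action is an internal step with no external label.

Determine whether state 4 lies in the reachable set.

Guard filter leaves 8 enabled edge(s).
L0 = {0}
L1 = {1}  now seen {0,1}
L2 = {3}  now seen {0,1,3}
L3 = {5}  now seen {0,1,3,5}
Reachable = {0,1,3,5}

Answer: UNREACHABLE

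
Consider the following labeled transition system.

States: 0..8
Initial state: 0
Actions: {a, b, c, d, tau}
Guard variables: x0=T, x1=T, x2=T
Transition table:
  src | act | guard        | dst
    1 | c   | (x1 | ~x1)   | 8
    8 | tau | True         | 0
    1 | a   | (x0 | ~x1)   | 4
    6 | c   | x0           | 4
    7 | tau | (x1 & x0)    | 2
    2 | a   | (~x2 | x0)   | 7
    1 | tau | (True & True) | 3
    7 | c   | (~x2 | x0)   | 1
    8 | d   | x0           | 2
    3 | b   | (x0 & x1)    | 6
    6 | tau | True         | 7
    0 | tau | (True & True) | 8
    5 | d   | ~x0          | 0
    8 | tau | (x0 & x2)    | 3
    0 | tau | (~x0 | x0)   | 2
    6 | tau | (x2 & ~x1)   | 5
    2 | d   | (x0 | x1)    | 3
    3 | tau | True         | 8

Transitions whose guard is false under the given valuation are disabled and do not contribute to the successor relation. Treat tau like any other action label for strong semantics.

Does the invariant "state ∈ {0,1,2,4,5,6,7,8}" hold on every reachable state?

Answer: INVARIANT VIOLATED at state 3

Analysis:
Allowed set {0,1,2,4,5,6,7,8}
Reach set: {0,1,2,3,4,6,7,8}
  0: ok
  1: ok
  2: ok
  3: outside
  4: ok
  6: ok
  7: ok
  8: ok
counterexample path to 3: tau·tau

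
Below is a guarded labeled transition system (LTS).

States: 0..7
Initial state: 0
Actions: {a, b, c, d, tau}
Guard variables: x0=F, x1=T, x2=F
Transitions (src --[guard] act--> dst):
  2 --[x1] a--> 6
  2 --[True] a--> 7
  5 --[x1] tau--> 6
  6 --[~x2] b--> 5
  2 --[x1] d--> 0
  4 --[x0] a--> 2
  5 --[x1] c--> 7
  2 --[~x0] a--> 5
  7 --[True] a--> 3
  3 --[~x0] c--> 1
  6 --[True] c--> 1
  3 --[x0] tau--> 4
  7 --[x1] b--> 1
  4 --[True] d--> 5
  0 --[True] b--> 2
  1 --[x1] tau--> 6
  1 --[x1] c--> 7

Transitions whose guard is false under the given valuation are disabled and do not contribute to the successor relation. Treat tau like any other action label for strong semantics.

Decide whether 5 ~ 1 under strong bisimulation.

Compute ~ classes (split until stable):
  P[0] = {{0,1,2,3,4,5,6,7}}
  P[1] = {{0},{1,5},{2},{3},{4},{6},{7}}
stable after 2 split(s): 7 block(s)
5∈{1,5}, 1∈{1,5}

Answer: BISIMILAR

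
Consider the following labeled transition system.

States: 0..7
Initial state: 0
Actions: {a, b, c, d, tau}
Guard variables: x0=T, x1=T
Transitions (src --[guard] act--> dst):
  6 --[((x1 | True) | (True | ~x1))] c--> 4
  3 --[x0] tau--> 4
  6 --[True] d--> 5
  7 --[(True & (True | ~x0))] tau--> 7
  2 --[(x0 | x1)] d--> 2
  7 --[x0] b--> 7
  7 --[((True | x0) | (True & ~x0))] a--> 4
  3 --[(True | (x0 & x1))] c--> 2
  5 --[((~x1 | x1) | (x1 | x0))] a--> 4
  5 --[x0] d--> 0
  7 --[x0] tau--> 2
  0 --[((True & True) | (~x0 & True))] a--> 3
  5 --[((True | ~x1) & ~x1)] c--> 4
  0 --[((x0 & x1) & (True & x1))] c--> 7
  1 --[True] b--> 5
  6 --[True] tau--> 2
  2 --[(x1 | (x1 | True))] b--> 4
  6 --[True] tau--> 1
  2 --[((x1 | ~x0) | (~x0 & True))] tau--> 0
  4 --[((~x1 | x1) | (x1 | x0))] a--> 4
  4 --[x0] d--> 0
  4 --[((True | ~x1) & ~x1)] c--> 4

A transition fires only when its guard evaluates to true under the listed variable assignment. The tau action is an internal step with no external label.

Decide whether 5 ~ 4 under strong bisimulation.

Answer: BISIMILAR

Working:
Bisimulation quotient by refinement:
  π0 = {{0,1,2,3,4,5,6,7}}
  π1 = {{0},{1},{2},{3},{4,5},{6},{7}}
7 equivalence class(es) (converged in 2)
[5]={4,5}  [4]={4,5}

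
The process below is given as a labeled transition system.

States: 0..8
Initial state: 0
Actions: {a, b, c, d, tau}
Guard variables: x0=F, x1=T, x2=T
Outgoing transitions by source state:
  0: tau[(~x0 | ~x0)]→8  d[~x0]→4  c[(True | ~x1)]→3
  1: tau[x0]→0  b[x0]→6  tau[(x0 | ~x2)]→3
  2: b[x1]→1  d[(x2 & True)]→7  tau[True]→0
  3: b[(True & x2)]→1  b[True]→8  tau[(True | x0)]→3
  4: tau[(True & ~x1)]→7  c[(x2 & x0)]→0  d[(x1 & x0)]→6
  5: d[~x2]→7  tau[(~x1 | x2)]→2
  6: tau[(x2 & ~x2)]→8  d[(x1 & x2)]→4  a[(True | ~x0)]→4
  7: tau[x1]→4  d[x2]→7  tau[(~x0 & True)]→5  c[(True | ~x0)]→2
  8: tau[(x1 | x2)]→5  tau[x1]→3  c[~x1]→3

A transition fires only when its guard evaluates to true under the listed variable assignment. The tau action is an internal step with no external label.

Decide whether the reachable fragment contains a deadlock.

Reachable = {0,1,2,3,4,5,7,8}
  0: c→3  d→4  tau→8  [deg 3]
  1: ∅  [no exit]
  2: b→1  d→7  tau→0  [deg 3]
  3: b→1  b→8  tau→3  [deg 3]
  4: ∅  [no exit]
  5: tau→2  [deg 1]
  7: c→2  d→7  tau→4  tau→5  [deg 4]
  8: tau→3  tau→5  [deg 2]
trace reaching 1: c·b

Answer: DEADLOCK at state 1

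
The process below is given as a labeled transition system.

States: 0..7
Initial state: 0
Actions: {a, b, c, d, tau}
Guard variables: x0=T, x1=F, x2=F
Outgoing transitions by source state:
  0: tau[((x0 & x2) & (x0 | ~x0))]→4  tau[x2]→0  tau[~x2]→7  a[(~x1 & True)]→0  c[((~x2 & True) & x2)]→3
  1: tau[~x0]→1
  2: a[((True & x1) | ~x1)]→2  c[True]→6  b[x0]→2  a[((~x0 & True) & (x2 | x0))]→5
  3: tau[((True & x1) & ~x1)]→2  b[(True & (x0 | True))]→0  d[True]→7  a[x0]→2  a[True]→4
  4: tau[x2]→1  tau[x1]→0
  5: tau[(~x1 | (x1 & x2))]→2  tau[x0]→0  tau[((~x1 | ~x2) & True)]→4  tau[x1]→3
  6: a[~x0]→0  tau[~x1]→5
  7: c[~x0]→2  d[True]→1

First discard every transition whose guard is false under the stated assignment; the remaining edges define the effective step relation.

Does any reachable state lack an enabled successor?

Reach set: {0,1,7}
  0: a→0  tau→7  [2 exit(s)]
  1: ∅  [deadlock]
  7: d→1  [1 exit(s)]
trace reaching 1: tau·d

Answer: DEADLOCK at state 1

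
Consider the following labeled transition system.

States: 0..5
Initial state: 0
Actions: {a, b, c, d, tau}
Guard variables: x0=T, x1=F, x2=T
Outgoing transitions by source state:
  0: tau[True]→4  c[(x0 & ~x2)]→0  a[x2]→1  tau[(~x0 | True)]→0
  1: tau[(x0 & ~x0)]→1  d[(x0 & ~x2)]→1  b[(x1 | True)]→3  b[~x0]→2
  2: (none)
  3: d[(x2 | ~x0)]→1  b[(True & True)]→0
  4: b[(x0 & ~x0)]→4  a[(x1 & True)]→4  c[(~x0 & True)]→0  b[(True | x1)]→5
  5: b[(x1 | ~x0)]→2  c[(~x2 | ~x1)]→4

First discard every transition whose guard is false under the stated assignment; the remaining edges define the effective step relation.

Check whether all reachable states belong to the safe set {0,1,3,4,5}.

Answer: INVARIANT HOLDS

Trace:
Safe = {0,1,3,4,5}
Reach set: {0,1,3,4,5}
  0: ok
  1: ok
  3: ok
  4: ok
  5: ok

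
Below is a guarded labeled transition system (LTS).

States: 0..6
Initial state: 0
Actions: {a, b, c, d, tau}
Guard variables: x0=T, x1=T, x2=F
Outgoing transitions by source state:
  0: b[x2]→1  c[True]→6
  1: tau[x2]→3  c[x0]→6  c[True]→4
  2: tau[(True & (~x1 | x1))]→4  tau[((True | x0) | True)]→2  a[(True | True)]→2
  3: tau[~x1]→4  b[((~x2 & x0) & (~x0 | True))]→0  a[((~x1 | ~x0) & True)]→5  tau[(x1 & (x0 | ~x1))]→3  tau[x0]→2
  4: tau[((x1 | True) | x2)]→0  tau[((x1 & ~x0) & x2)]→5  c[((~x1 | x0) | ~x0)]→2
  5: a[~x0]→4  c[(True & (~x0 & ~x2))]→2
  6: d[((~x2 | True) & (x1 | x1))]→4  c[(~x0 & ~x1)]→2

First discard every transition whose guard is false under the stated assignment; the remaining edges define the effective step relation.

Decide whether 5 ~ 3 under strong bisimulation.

Answer: NOT BISIMILAR

Trace:
Bisimulation quotient by refinement:
  P[0] = {{0,1,2,3,4,5,6}}
  P[1] = {{0,1},{2},{3},{4},{5},{6}}
  P[2] = {{0},{1},{2},{3},{4},{5},{6}}
Fixed point at round 3; 7 class(es).
5∈{5}, 3∈{3}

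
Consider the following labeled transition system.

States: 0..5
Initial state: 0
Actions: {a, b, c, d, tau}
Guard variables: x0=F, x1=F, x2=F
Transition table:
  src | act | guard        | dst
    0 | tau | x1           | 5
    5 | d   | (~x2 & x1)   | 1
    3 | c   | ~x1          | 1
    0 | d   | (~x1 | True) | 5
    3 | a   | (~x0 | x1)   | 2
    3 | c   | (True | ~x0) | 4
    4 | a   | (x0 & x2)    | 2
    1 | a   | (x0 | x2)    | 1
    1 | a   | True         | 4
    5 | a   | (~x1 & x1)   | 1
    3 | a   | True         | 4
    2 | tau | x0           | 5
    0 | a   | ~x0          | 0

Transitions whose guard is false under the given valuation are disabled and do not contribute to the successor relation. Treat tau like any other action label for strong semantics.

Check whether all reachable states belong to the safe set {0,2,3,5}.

Safe = {0,2,3,5}
Reachable = {0,5}
  0: ok
  5: ok

Answer: INVARIANT HOLDS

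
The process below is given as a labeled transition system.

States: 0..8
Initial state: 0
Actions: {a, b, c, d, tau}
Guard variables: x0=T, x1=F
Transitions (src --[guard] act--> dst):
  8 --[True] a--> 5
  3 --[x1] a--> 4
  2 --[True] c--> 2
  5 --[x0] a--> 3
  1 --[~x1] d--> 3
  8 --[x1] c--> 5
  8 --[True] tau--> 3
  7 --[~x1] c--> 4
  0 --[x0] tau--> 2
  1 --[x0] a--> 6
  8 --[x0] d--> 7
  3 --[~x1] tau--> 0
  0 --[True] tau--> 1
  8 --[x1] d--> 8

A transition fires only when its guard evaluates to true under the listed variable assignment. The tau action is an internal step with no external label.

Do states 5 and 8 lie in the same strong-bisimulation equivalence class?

Answer: NOT BISIMILAR

Trace:
Compute ~ classes (split until stable):
  P[0] = {{0,1,2,3,4,5,6,7,8}}
  P[1] = {{0,3},{1},{2,7},{4,6},{5},{8}}
  P[2] = {{0},{1},{2},{3},{4,6},{5},{7},{8}}
stable after 3 split(s): 8 block(s)
class of 5: {5}; class of 8: {8}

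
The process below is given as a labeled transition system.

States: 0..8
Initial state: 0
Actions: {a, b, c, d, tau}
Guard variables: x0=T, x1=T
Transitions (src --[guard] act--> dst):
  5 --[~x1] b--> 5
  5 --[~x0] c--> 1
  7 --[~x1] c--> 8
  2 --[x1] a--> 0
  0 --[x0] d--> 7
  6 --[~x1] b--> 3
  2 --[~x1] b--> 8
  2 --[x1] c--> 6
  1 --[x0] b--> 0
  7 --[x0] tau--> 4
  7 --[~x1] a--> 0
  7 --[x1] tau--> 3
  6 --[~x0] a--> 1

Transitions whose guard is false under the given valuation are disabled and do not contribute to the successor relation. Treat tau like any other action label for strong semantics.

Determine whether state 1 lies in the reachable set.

After dropping false guards: 6 live edges.
depth 0: {0}
depth 1: {7}  cumulative {0,7}
depth 2: {3,4}  cumulative {0,3,4,7}
R = {0,3,4,7}

Answer: UNREACHABLE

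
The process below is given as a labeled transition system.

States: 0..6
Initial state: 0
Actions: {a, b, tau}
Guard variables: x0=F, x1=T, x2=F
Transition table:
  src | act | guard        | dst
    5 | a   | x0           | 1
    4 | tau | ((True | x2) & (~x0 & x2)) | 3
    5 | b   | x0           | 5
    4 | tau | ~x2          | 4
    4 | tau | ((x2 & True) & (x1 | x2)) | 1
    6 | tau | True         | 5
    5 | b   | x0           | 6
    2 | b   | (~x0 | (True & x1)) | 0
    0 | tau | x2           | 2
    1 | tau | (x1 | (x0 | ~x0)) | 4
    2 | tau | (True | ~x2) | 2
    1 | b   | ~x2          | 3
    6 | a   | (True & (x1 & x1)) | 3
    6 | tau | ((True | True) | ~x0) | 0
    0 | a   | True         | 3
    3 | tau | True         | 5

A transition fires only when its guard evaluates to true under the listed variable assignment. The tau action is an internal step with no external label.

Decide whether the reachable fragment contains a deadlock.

Answer: DEADLOCK at state 5

Analysis:
Reach set: {0,3,5}
  0: a→3  [deg 1]
  3: tau→5  [deg 1]
  5: ∅  [STUCK]
trace reaching 5: a·tau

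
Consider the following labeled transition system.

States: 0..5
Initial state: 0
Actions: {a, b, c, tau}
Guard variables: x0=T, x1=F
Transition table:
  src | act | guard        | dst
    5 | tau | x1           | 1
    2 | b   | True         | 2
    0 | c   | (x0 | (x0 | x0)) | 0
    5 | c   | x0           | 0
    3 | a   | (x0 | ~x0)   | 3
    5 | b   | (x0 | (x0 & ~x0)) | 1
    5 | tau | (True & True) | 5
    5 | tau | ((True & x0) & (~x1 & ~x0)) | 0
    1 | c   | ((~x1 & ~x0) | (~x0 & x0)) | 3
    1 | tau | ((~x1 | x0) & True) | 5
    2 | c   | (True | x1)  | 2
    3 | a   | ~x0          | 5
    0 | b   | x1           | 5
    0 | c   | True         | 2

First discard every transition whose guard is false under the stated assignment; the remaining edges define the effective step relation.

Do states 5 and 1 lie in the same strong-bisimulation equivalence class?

Answer: NOT BISIMILAR

Working:
Bisimulation quotient by refinement:
  P[0] = {{0,1,2,3,4,5}}
  P[1] = {{0},{1},{2},{3},{4},{5}}
stable after 2 split(s): 6 block(s)
class of 5: {5}; class of 1: {1}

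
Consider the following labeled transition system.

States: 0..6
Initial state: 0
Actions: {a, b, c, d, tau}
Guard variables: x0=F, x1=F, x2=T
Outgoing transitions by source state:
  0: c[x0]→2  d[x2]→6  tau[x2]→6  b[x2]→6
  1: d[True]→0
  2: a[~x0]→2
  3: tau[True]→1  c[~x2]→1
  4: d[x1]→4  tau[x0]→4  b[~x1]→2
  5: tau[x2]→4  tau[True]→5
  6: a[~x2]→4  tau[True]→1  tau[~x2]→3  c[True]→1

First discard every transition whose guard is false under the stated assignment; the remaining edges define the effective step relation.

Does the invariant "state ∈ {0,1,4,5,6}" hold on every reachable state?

Inv-set: {0,1,4,5,6}
Reach set: {0,1,6}
  0: ok
  1: ok
  6: ok

Answer: INVARIANT HOLDS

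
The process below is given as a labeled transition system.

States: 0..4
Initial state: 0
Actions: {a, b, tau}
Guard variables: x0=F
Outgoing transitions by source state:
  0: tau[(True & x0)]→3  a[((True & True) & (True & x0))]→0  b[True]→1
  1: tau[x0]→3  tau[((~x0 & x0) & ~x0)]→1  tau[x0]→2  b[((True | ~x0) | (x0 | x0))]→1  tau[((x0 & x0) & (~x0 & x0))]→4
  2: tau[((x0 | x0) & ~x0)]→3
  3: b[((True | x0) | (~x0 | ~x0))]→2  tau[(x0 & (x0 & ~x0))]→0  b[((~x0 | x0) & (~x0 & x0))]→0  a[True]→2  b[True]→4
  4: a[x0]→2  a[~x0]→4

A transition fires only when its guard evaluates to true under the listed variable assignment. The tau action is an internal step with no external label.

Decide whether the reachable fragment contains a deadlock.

Reach set: {0,1}
  0: b→1  [1 exit(s)]
  1: b→1  [1 exit(s)]

Answer: DEADLOCK-FREE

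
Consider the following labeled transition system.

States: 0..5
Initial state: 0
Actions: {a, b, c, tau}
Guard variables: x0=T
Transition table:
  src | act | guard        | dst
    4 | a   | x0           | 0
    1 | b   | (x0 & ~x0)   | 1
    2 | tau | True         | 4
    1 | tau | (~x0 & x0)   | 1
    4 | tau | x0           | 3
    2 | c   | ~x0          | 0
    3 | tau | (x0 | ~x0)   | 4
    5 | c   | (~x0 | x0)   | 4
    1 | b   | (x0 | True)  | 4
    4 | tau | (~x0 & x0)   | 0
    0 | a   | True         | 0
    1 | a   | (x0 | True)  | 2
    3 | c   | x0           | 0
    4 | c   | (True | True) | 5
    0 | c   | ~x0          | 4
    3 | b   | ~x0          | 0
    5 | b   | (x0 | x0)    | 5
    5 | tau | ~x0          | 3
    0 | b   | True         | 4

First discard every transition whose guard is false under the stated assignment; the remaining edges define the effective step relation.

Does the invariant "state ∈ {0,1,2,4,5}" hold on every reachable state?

Answer: INVARIANT VIOLATED at state 3

Working:
Allowed set {0,1,2,4,5}
Reach set: {0,3,4,5}
  0: ✓
  3: outside
  4: ✓
  5: ✓
reach 3 via b·tau — violates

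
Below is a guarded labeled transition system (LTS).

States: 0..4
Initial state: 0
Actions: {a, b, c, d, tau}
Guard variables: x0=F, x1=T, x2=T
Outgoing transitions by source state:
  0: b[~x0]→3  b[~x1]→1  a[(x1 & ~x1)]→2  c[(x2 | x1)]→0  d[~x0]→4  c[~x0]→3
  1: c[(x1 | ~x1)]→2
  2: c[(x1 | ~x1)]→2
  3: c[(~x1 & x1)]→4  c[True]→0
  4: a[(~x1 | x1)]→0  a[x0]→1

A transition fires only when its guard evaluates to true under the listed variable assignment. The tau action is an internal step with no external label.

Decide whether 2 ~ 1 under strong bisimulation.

Bisimulation quotient by refinement:
  π0 = {{0,1,2,3,4}}
  π1 = {{0},{1,2,3},{4}}
  π2 = {{0},{1,2},{3},{4}}
stable after 3 split(s): 4 block(s)
[2]={1,2}  [1]={1,2}

Answer: BISIMILAR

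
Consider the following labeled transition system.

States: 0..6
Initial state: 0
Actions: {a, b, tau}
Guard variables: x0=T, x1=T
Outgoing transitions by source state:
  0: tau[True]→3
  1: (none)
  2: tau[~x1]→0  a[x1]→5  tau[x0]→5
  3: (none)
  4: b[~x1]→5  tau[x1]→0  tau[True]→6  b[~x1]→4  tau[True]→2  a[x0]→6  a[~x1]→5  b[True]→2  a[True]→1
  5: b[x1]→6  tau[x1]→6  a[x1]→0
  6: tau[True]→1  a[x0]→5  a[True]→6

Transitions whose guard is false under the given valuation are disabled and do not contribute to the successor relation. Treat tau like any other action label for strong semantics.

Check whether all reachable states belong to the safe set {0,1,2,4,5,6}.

Answer: INVARIANT VIOLATED at state 3

Analysis:
Allowed set {0,1,2,4,5,6}
Reach set: {0,3}
  0: ok
  3: VIOLATES
reach 3 via tau — violates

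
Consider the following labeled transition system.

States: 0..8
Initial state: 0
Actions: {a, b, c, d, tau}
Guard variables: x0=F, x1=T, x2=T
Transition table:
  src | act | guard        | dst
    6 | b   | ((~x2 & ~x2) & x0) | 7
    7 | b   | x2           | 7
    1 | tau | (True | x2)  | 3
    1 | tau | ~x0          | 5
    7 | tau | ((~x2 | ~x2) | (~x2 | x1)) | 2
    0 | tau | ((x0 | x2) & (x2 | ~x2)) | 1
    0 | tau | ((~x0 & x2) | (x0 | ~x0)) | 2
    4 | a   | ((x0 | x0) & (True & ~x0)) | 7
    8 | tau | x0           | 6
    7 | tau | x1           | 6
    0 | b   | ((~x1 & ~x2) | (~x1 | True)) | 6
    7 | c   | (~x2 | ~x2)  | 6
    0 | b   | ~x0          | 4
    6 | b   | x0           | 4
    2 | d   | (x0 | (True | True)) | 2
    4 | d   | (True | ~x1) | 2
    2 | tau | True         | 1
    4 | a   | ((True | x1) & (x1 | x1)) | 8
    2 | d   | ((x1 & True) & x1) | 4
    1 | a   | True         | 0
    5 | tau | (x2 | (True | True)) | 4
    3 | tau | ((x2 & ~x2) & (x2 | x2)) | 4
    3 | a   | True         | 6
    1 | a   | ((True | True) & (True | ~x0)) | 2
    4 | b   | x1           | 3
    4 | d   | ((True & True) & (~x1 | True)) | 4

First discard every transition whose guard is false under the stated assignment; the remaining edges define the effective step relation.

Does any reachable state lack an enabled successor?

R = {0,1,2,3,4,5,6,8}
  0: b→4  b→6  tau→1  tau→2  [4 out]
  1: a→0  a→2  tau→3  tau→5  [4 out]
  2: d→2  d→4  tau→1  [3 out]
  3: a→6  [1 out]
  4: a→8  b→3  d→2  d→4  [4 out]
  5: tau→4  [1 out]
  6: ∅  [no exit]
  8: ∅  [no exit]
witness 6: b

Answer: DEADLOCK at state 6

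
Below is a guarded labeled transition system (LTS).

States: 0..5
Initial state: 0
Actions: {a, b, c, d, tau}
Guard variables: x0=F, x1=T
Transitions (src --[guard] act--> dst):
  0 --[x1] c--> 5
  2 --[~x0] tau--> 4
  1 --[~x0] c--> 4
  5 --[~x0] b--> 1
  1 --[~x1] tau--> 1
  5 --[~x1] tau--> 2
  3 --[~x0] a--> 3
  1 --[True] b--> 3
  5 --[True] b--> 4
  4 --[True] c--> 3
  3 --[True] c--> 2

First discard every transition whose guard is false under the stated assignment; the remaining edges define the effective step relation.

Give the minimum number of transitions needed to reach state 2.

Answer: 4

Working:
Layered search for 2:
  depth 0: {0}
  depth 1: {5}
  depth 2: {1,4}
  depth 3: {3}
  depth 4: {2}
first hit 2 at d=4 via c·b·b·c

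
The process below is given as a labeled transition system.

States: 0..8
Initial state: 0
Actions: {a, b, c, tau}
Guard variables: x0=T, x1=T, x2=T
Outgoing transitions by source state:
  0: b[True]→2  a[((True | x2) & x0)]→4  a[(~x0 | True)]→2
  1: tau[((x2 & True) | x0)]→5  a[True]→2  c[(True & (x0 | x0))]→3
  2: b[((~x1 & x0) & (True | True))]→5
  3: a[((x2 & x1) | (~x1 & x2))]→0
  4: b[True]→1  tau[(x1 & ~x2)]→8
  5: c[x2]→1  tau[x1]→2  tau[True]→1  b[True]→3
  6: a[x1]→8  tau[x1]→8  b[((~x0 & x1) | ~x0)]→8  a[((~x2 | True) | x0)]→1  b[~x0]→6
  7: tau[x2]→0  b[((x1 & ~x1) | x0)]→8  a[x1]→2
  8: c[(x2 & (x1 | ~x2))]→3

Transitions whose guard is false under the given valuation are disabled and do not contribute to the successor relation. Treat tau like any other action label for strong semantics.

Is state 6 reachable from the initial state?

Answer: UNREACHABLE

Analysis:
After dropping false guards: 19 live edges.
L0 = {0}
L1 = {2,4}  now seen {0,2,4}
L2 = {1}  now seen {0,1,2,4}
L3 = {3,5}  now seen {0,1,2,3,4,5}
Reach set: {0,1,2,3,4,5}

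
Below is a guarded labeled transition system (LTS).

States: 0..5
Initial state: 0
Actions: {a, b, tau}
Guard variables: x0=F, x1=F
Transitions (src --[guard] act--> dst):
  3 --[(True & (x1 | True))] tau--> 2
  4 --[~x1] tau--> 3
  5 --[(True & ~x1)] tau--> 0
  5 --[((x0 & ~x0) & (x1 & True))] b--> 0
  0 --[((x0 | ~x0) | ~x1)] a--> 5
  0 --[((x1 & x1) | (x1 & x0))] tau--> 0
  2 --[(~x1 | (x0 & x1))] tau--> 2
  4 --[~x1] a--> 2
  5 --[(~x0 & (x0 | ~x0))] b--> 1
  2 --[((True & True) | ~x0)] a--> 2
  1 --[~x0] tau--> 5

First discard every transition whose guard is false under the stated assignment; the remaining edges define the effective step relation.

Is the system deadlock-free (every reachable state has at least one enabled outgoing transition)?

Answer: DEADLOCK-FREE

Trace:
Reachable = {0,1,5}
  0: a→5  [1 out]
  1: tau→5  [1 out]
  5: b→1  tau→0  [2 out]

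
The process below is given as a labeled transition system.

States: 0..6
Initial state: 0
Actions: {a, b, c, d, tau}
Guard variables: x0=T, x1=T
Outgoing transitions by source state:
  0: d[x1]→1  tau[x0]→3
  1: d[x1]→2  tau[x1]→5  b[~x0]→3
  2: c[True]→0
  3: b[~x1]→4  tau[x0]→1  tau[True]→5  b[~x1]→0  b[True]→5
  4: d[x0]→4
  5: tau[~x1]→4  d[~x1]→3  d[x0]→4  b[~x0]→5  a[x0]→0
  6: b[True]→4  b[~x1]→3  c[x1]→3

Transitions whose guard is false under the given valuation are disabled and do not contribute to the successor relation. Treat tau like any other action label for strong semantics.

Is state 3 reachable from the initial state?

13 transition(s) survive guard evaluation.
L0 = {0}
L1 = {1,3}  now seen {0,1,3}
L2 = {2,5}  now seen {0,1,2,3,5}
L3 = {4}  now seen {0,1,2,3,4,5}
Reachable = {0,1,2,3,4,5}
Path to 3: tau

Answer: REACHABLE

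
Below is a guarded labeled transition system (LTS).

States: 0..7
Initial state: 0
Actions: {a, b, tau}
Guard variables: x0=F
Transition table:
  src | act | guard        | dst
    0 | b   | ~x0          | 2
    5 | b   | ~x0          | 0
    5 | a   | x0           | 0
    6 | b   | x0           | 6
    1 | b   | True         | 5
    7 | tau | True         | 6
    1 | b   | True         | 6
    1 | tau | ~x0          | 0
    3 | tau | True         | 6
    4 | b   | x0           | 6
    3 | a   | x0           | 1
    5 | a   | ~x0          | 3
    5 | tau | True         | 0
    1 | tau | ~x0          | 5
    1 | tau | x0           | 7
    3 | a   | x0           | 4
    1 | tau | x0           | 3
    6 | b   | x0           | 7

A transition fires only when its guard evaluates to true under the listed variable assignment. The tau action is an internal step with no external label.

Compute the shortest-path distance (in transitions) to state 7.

Answer: UNREACHABLE

Trace:
Layered search for 7:
  L0 = {0}
  L1 = {2}
7 never appears.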